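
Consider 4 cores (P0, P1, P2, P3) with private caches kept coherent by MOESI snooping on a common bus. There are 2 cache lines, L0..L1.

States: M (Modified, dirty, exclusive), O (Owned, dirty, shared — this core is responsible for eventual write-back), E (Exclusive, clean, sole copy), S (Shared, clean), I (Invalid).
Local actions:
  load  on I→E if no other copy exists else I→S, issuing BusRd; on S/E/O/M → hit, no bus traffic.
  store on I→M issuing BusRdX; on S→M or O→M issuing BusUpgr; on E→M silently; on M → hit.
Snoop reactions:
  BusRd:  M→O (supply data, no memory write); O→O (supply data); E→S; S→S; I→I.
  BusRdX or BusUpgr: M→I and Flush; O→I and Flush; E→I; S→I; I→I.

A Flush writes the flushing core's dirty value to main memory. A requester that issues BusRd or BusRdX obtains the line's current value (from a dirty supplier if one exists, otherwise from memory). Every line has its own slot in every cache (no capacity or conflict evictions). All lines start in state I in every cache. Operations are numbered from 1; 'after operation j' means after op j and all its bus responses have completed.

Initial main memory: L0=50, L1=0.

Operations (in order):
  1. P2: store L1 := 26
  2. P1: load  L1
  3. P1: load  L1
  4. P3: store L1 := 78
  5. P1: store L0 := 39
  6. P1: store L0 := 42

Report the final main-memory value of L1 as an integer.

  op1 P2: store L1 := 26 → I/I/M/I on L1; bus BusRdX; mem=0
  op2 P1: load  L1 → I/S/O/I on L1; bus BusRd; mem=0
  op3 P1: load  L1 → I/S/O/I on L1; bus (none); mem=0
  op4 P3: store L1 := 78 → I/I/I/M on L1; bus BusRdX Flush; mem=26
  op5 P1: store L0 := 39 → I/M/I/I on L0; bus BusRdX; mem=50
  op6 P1: store L0 := 42 → I/M/I/I on L0; bus (none); mem=50

memory[L1] = 26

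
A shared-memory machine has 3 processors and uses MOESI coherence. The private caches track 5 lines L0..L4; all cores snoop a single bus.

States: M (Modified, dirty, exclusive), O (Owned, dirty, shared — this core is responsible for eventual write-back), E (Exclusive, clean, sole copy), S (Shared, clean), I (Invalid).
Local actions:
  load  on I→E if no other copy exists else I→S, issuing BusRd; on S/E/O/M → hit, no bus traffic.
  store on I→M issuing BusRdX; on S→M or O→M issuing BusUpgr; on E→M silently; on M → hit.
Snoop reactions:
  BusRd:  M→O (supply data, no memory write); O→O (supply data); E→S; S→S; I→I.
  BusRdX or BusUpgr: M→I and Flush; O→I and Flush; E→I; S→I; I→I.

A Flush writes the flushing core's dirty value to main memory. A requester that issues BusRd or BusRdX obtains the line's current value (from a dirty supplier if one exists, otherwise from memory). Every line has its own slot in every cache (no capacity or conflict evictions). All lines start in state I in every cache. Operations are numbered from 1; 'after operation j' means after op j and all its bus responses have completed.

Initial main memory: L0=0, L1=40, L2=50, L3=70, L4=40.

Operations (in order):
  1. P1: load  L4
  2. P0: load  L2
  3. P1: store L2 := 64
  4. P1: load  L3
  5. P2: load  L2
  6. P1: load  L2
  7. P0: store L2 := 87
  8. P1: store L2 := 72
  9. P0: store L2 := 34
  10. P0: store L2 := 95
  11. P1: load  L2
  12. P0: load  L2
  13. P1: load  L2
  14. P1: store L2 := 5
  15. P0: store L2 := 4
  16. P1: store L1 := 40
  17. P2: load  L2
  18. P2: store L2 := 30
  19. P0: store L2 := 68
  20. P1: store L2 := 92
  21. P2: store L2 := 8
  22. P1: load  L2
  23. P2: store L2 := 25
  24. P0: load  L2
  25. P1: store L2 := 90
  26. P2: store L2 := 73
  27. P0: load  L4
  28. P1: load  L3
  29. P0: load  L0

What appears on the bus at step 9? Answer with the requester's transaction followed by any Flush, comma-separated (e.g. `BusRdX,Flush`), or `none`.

bus = BusRdX,Flush

[1] P1: load  L4 | P0:I, P1:E(40), P2:I | bus: BusRd
[2] P0: load  L2 | P0:E(50), P1:I, P2:I | bus: BusRd
[3] P1: store L2 := 64 | P0:I, P1:M(64), P2:I | bus: BusRdX
[4] P1: load  L3 | P0:I, P1:E(70), P2:I | bus: BusRd
[5] P2: load  L2 | P0:I, P1:O(64), P2:S(64) | bus: BusRd
[6] P1: load  L2 | P0:I, P1:O(64), P2:S(64) | bus: none
[7] P0: store L2 := 87 | P0:M(87), P1:I, P2:I | bus: BusRdX,Flush
[8] P1: store L2 := 72 | P0:I, P1:M(72), P2:I | bus: BusRdX,Flush
[9] P0: store L2 := 34 | P0:M(34), P1:I, P2:I | bus: BusRdX,Flush
[10] P0: store L2 := 95 | P0:M(95), P1:I, P2:I | bus: none
[11] P1: load  L2 | P0:O(95), P1:S(95), P2:I | bus: BusRd
[12] P0: load  L2 | P0:O(95), P1:S(95), P2:I | bus: none
[13] P1: load  L2 | P0:O(95), P1:S(95), P2:I | bus: none
[14] P1: store L2 := 5 | P0:I, P1:M(5), P2:I | bus: BusUpgr,Flush
[15] P0: store L2 := 4 | P0:M(4), P1:I, P2:I | bus: BusRdX,Flush
[16] P1: store L1 := 40 | P0:I, P1:M(40), P2:I | bus: BusRdX
[17] P2: load  L2 | P0:O(4), P1:I, P2:S(4) | bus: BusRd
[18] P2: store L2 := 30 | P0:I, P1:I, P2:M(30) | bus: BusUpgr,Flush
[19] P0: store L2 := 68 | P0:M(68), P1:I, P2:I | bus: BusRdX,Flush
[20] P1: store L2 := 92 | P0:I, P1:M(92), P2:I | bus: BusRdX,Flush
[21] P2: store L2 := 8 | P0:I, P1:I, P2:M(8) | bus: BusRdX,Flush
[22] P1: load  L2 | P0:I, P1:S(8), P2:O(8) | bus: BusRd
[23] P2: store L2 := 25 | P0:I, P1:I, P2:M(25) | bus: BusUpgr
[24] P0: load  L2 | P0:S(25), P1:I, P2:O(25) | bus: BusRd
[25] P1: store L2 := 90 | P0:I, P1:M(90), P2:I | bus: BusRdX,Flush
[26] P2: store L2 := 73 | P0:I, P1:I, P2:M(73) | bus: BusRdX,Flush
[27] P0: load  L4 | P0:S(40), P1:S(40), P2:I | bus: BusRd
[28] P1: load  L3 | P0:I, P1:E(70), P2:I | bus: none
[29] P0: load  L0 | P0:E(0), P1:I, P2:I | bus: BusRd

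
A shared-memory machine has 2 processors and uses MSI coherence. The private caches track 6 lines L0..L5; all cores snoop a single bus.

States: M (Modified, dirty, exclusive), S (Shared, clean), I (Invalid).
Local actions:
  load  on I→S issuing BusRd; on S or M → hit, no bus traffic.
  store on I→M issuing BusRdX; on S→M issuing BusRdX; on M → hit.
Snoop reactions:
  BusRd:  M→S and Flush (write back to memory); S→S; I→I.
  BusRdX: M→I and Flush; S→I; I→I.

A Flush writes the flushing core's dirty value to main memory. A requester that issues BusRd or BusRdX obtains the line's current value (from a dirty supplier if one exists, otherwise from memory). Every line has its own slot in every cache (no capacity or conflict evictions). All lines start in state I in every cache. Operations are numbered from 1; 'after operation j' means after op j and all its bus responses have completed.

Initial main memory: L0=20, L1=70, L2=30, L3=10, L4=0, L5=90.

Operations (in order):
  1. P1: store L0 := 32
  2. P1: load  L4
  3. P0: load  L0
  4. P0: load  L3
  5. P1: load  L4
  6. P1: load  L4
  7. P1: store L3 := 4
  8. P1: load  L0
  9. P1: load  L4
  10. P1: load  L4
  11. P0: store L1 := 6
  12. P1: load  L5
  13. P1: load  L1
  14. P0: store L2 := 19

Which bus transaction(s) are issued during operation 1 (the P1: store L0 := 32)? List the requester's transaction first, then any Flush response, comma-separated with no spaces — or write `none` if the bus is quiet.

bus = BusRdX

step 1: P1: store L0 := 32  ⟶  IM  (L0)  txn=BusRdX  M[L0]=20
step 2: P1: load  L4  ⟶  IS  (L4)  txn=BusRd  M[L4]=0
step 3: P0: load  L0  ⟶  SS  (L0)  txn=BusRd+Flush  M[L0]=32
step 4: P0: load  L3  ⟶  SI  (L3)  txn=BusRd  M[L3]=10
step 5: P1: load  L4  ⟶  IS  (L4)  txn=∅  M[L4]=0
step 6: P1: load  L4  ⟶  IS  (L4)  txn=∅  M[L4]=0
step 7: P1: store L3 := 4  ⟶  IM  (L3)  txn=BusRdX  M[L3]=10
step 8: P1: load  L0  ⟶  SS  (L0)  txn=∅  M[L0]=32
step 9: P1: load  L4  ⟶  IS  (L4)  txn=∅  M[L4]=0
step 10: P1: load  L4  ⟶  IS  (L4)  txn=∅  M[L4]=0
step 11: P0: store L1 := 6  ⟶  MI  (L1)  txn=BusRdX  M[L1]=70
step 12: P1: load  L5  ⟶  IS  (L5)  txn=BusRd  M[L5]=90
step 13: P1: load  L1  ⟶  SS  (L1)  txn=BusRd+Flush  M[L1]=6
step 14: P0: store L2 := 19  ⟶  MI  (L2)  txn=BusRdX  M[L2]=30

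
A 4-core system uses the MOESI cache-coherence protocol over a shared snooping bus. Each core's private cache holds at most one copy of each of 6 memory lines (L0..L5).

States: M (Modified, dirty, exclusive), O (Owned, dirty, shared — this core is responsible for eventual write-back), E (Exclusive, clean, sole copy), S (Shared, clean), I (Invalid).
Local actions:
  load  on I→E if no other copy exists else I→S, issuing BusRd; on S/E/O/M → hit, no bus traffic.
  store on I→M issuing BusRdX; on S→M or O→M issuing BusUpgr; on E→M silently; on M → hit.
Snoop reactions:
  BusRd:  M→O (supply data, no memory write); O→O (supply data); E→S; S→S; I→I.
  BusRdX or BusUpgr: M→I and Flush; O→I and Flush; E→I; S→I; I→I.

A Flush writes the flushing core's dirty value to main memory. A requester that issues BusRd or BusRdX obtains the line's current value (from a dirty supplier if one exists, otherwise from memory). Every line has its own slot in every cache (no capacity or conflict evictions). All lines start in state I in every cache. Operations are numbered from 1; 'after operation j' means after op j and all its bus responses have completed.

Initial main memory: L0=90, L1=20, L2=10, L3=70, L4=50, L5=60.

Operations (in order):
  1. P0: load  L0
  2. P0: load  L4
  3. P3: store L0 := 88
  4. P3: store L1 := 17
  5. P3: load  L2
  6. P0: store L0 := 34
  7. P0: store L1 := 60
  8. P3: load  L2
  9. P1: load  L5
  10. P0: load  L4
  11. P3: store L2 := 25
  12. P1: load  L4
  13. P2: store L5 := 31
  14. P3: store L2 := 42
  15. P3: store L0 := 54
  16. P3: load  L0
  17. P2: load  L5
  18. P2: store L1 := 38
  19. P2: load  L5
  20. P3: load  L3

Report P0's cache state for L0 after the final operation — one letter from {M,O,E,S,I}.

state = I

[1] P0: load  L0 | P0:E(90), P1:I, P2:I, P3:I | bus: BusRd
[2] P0: load  L4 | P0:E(50), P1:I, P2:I, P3:I | bus: BusRd
[3] P3: store L0 := 88 | P0:I, P1:I, P2:I, P3:M(88) | bus: BusRdX
[4] P3: store L1 := 17 | P0:I, P1:I, P2:I, P3:M(17) | bus: BusRdX
[5] P3: load  L2 | P0:I, P1:I, P2:I, P3:E(10) | bus: BusRd
[6] P0: store L0 := 34 | P0:M(34), P1:I, P2:I, P3:I | bus: BusRdX,Flush
[7] P0: store L1 := 60 | P0:M(60), P1:I, P2:I, P3:I | bus: BusRdX,Flush
[8] P3: load  L2 | P0:I, P1:I, P2:I, P3:E(10) | bus: none
[9] P1: load  L5 | P0:I, P1:E(60), P2:I, P3:I | bus: BusRd
[10] P0: load  L4 | P0:E(50), P1:I, P2:I, P3:I | bus: none
[11] P3: store L2 := 25 | P0:I, P1:I, P2:I, P3:M(25) | bus: none
[12] P1: load  L4 | P0:S(50), P1:S(50), P2:I, P3:I | bus: BusRd
[13] P2: store L5 := 31 | P0:I, P1:I, P2:M(31), P3:I | bus: BusRdX
[14] P3: store L2 := 42 | P0:I, P1:I, P2:I, P3:M(42) | bus: none
[15] P3: store L0 := 54 | P0:I, P1:I, P2:I, P3:M(54) | bus: BusRdX,Flush
[16] P3: load  L0 | P0:I, P1:I, P2:I, P3:M(54) | bus: none
[17] P2: load  L5 | P0:I, P1:I, P2:M(31), P3:I | bus: none
[18] P2: store L1 := 38 | P0:I, P1:I, P2:M(38), P3:I | bus: BusRdX,Flush
[19] P2: load  L5 | P0:I, P1:I, P2:M(31), P3:I | bus: none
[20] P3: load  L3 | P0:I, P1:I, P2:I, P3:E(70) | bus: BusRd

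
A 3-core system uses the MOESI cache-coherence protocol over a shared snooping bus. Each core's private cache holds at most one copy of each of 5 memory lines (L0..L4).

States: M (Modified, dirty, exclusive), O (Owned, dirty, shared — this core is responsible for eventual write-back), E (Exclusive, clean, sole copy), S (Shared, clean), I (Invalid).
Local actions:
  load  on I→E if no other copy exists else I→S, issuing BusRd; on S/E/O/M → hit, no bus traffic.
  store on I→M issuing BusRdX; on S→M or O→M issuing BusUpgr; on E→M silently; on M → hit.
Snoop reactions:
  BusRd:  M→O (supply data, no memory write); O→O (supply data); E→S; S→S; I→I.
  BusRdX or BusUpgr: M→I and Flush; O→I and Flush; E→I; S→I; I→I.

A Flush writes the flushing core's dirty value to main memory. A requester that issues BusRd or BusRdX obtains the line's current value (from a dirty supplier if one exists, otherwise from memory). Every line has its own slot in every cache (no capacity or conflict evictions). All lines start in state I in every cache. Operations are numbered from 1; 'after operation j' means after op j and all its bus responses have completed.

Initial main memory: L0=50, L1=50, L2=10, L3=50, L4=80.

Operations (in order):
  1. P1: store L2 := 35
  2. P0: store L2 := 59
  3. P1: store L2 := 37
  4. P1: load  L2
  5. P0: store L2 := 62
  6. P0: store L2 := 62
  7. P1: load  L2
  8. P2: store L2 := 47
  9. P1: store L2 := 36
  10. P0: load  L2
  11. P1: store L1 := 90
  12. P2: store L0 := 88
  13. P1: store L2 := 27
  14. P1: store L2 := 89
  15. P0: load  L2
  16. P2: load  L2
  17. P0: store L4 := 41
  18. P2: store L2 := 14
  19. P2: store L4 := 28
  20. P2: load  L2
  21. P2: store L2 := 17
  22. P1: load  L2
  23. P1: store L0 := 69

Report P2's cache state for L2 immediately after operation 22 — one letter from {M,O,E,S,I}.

  op1 P1: store L2 := 35 → I/M/I on L2; bus BusRdX; mem=10
  op2 P0: store L2 := 59 → M/I/I on L2; bus BusRdX Flush; mem=35
  op3 P1: store L2 := 37 → I/M/I on L2; bus BusRdX Flush; mem=59
  op4 P1: load  L2 → I/M/I on L2; bus (none); mem=59
  op5 P0: store L2 := 62 → M/I/I on L2; bus BusRdX Flush; mem=37
  op6 P0: store L2 := 62 → M/I/I on L2; bus (none); mem=37
  op7 P1: load  L2 → O/S/I on L2; bus BusRd; mem=37
  op8 P2: store L2 := 47 → I/I/M on L2; bus BusRdX Flush; mem=62
  op9 P1: store L2 := 36 → I/M/I on L2; bus BusRdX Flush; mem=47
  op10 P0: load  L2 → S/O/I on L2; bus BusRd; mem=47
  op11 P1: store L1 := 90 → I/M/I on L1; bus BusRdX; mem=50
  op12 P2: store L0 := 88 → I/I/M on L0; bus BusRdX; mem=50
  op13 P1: store L2 := 27 → I/M/I on L2; bus BusUpgr; mem=47
  op14 P1: store L2 := 89 → I/M/I on L2; bus (none); mem=47
  op15 P0: load  L2 → S/O/I on L2; bus BusRd; mem=47
  op16 P2: load  L2 → S/O/S on L2; bus BusRd; mem=47
  op17 P0: store L4 := 41 → M/I/I on L4; bus BusRdX; mem=80
  op18 P2: store L2 := 14 → I/I/M on L2; bus BusUpgr Flush; mem=89
  op19 P2: store L4 := 28 → I/I/M on L4; bus BusRdX Flush; mem=41
  op20 P2: load  L2 → I/I/M on L2; bus (none); mem=89
  op21 P2: store L2 := 17 → I/I/M on L2; bus (none); mem=89
  op22 P1: load  L2 → I/S/O on L2; bus BusRd; mem=89
  op23 P1: store L0 := 69 → I/M/I on L0; bus BusRdX Flush; mem=88

state = O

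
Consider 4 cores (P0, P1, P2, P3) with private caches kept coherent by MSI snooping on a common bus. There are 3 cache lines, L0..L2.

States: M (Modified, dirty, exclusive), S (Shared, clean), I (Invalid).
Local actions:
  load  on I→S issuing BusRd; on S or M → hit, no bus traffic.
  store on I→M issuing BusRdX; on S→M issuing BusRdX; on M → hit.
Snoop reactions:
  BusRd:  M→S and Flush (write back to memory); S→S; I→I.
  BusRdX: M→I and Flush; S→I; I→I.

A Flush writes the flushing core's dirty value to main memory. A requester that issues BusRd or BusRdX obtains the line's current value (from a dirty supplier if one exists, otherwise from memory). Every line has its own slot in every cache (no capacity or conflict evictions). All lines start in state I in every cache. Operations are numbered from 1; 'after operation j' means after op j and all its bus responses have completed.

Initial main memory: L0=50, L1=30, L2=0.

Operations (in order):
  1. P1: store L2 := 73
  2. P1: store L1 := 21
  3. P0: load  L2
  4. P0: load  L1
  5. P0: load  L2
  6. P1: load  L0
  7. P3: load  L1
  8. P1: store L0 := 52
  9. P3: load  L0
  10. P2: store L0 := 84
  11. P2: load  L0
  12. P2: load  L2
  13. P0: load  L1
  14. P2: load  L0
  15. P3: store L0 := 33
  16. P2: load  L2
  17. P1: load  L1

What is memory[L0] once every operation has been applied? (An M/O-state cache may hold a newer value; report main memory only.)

  op1 P1: store L2 := 73 → I/M/I/I on L2; bus BusRdX; mem=0
  op2 P1: store L1 := 21 → I/M/I/I on L1; bus BusRdX; mem=30
  op3 P0: load  L2 → S/S/I/I on L2; bus BusRd Flush; mem=73
  op4 P0: load  L1 → S/S/I/I on L1; bus BusRd Flush; mem=21
  op5 P0: load  L2 → S/S/I/I on L2; bus (none); mem=73
  op6 P1: load  L0 → I/S/I/I on L0; bus BusRd; mem=50
  op7 P3: load  L1 → S/S/I/S on L1; bus BusRd; mem=21
  op8 P1: store L0 := 52 → I/M/I/I on L0; bus BusRdX; mem=50
  op9 P3: load  L0 → I/S/I/S on L0; bus BusRd Flush; mem=52
  op10 P2: store L0 := 84 → I/I/M/I on L0; bus BusRdX; mem=52
  op11 P2: load  L0 → I/I/M/I on L0; bus (none); mem=52
  op12 P2: load  L2 → S/S/S/I on L2; bus BusRd; mem=73
  op13 P0: load  L1 → S/S/I/S on L1; bus (none); mem=21
  op14 P2: load  L0 → I/I/M/I on L0; bus (none); mem=52
  op15 P3: store L0 := 33 → I/I/I/M on L0; bus BusRdX Flush; mem=84
  op16 P2: load  L2 → S/S/S/I on L2; bus (none); mem=73
  op17 P1: load  L1 → S/S/I/S on L1; bus (none); mem=21

memory[L0] = 84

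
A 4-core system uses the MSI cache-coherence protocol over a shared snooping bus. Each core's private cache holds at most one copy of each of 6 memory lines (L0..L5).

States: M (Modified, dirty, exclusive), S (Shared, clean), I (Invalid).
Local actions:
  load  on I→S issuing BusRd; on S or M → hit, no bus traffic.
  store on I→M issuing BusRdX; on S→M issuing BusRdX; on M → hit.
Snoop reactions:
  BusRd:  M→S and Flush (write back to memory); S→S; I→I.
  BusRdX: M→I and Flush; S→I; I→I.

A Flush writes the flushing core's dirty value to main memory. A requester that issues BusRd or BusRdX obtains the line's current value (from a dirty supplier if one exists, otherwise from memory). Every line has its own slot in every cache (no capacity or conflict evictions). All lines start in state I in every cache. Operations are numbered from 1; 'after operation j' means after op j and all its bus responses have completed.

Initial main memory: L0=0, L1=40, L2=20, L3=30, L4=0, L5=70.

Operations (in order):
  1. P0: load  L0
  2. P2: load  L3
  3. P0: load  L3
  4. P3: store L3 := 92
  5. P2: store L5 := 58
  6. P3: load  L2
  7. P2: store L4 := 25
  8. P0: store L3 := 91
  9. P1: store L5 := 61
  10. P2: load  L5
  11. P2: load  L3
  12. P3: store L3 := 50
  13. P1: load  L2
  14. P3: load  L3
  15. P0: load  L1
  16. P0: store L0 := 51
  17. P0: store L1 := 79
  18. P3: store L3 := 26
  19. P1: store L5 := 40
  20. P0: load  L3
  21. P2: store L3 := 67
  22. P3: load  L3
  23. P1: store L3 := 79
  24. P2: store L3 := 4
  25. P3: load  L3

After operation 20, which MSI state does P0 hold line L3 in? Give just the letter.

1. P0: load  L0  bus=[BusRd]  L0: P0=S P1=I P2=I P3=I  mem[L0]=0
2. P2: load  L3  bus=[BusRd]  L3: P0=I P1=I P2=S P3=I  mem[L3]=30
3. P0: load  L3  bus=[BusRd]  L3: P0=S P1=I P2=S P3=I  mem[L3]=30
4. P3: store L3 := 92  bus=[BusRdX]  L3: P0=I P1=I P2=I P3=M  mem[L3]=30
5. P2: store L5 := 58  bus=[BusRdX]  L5: P0=I P1=I P2=M P3=I  mem[L5]=70
6. P3: load  L2  bus=[BusRd]  L2: P0=I P1=I P2=I P3=S  mem[L2]=20
7. P2: store L4 := 25  bus=[BusRdX]  L4: P0=I P1=I P2=M P3=I  mem[L4]=0
8. P0: store L3 := 91  bus=[BusRdX,Flush]  L3: P0=M P1=I P2=I P3=I  mem[L3]=92
9. P1: store L5 := 61  bus=[BusRdX,Flush]  L5: P0=I P1=M P2=I P3=I  mem[L5]=58
10. P2: load  L5  bus=[BusRd,Flush]  L5: P0=I P1=S P2=S P3=I  mem[L5]=61
11. P2: load  L3  bus=[BusRd,Flush]  L3: P0=S P1=I P2=S P3=I  mem[L3]=91
12. P3: store L3 := 50  bus=[BusRdX]  L3: P0=I P1=I P2=I P3=M  mem[L3]=91
13. P1: load  L2  bus=[BusRd]  L2: P0=I P1=S P2=I P3=S  mem[L2]=20
14. P3: load  L3  bus=[-]  L3: P0=I P1=I P2=I P3=M  mem[L3]=91
15. P0: load  L1  bus=[BusRd]  L1: P0=S P1=I P2=I P3=I  mem[L1]=40
16. P0: store L0 := 51  bus=[BusRdX]  L0: P0=M P1=I P2=I P3=I  mem[L0]=0
17. P0: store L1 := 79  bus=[BusRdX]  L1: P0=M P1=I P2=I P3=I  mem[L1]=40
18. P3: store L3 := 26  bus=[-]  L3: P0=I P1=I P2=I P3=M  mem[L3]=91
19. P1: store L5 := 40  bus=[BusRdX]  L5: P0=I P1=M P2=I P3=I  mem[L5]=61
20. P0: load  L3  bus=[BusRd,Flush]  L3: P0=S P1=I P2=I P3=S  mem[L3]=26
21. P2: store L3 := 67  bus=[BusRdX]  L3: P0=I P1=I P2=M P3=I  mem[L3]=26
22. P3: load  L3  bus=[BusRd,Flush]  L3: P0=I P1=I P2=S P3=S  mem[L3]=67
23. P1: store L3 := 79  bus=[BusRdX]  L3: P0=I P1=M P2=I P3=I  mem[L3]=67
24. P2: store L3 := 4  bus=[BusRdX,Flush]  L3: P0=I P1=I P2=M P3=I  mem[L3]=79
25. P3: load  L3  bus=[BusRd,Flush]  L3: P0=I P1=I P2=S P3=S  mem[L3]=4

state = S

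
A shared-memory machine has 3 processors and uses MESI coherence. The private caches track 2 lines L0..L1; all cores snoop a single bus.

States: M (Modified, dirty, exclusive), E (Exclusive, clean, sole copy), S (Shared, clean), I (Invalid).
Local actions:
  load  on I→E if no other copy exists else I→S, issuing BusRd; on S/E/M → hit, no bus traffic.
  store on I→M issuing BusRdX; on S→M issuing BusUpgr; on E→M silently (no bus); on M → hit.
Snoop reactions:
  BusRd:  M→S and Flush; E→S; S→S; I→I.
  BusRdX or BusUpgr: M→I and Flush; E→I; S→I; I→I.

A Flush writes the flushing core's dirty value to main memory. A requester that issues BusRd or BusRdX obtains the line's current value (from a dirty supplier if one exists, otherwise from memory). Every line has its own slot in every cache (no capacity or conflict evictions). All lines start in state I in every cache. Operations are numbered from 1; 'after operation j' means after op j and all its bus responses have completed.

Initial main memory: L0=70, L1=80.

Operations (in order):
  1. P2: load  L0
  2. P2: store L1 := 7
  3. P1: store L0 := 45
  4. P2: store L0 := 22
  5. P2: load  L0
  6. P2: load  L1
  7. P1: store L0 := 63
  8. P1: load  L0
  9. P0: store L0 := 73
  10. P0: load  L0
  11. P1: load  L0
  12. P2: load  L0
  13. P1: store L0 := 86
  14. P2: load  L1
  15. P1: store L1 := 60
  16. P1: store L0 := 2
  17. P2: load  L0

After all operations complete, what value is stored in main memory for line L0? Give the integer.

memory[L0] = 2

  op1 P2: load  L0 → I/I/E on L0; bus BusRd; mem=70
  op2 P2: store L1 := 7 → I/I/M on L1; bus BusRdX; mem=80
  op3 P1: store L0 := 45 → I/M/I on L0; bus BusRdX; mem=70
  op4 P2: store L0 := 22 → I/I/M on L0; bus BusRdX Flush; mem=45
  op5 P2: load  L0 → I/I/M on L0; bus (none); mem=45
  op6 P2: load  L1 → I/I/M on L1; bus (none); mem=80
  op7 P1: store L0 := 63 → I/M/I on L0; bus BusRdX Flush; mem=22
  op8 P1: load  L0 → I/M/I on L0; bus (none); mem=22
  op9 P0: store L0 := 73 → M/I/I on L0; bus BusRdX Flush; mem=63
  op10 P0: load  L0 → M/I/I on L0; bus (none); mem=63
  op11 P1: load  L0 → S/S/I on L0; bus BusRd Flush; mem=73
  op12 P2: load  L0 → S/S/S on L0; bus BusRd; mem=73
  op13 P1: store L0 := 86 → I/M/I on L0; bus BusUpgr; mem=73
  op14 P2: load  L1 → I/I/M on L1; bus (none); mem=80
  op15 P1: store L1 := 60 → I/M/I on L1; bus BusRdX Flush; mem=7
  op16 P1: store L0 := 2 → I/M/I on L0; bus (none); mem=73
  op17 P2: load  L0 → I/S/S on L0; bus BusRd Flush; mem=2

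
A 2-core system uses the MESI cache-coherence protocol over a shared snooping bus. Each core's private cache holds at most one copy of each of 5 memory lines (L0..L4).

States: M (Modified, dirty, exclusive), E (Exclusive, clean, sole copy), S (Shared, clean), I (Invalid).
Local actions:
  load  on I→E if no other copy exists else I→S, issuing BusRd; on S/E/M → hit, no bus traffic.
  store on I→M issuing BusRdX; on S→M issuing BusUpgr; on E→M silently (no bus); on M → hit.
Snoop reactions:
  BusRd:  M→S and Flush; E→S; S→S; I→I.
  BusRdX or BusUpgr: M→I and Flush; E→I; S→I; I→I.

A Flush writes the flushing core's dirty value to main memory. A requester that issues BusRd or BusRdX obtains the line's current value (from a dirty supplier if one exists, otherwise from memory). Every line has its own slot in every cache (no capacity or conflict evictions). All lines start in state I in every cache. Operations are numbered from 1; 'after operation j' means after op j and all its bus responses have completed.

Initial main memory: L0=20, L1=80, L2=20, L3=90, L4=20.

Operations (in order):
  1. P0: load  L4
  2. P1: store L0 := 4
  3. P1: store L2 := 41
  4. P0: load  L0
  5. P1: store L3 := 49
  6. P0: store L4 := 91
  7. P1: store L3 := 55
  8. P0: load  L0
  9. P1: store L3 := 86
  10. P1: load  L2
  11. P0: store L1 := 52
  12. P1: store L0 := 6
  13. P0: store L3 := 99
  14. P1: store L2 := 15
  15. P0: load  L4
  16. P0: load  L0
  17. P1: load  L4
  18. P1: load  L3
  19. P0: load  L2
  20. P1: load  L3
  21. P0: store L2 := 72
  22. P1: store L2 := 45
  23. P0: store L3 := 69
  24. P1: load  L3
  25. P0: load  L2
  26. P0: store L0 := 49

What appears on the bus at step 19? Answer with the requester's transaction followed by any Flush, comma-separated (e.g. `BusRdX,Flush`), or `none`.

bus = BusRd,Flush

[1] P0: load  L4 | P0:E(20), P1:I | bus: BusRd
[2] P1: store L0 := 4 | P0:I, P1:M(4) | bus: BusRdX
[3] P1: store L2 := 41 | P0:I, P1:M(41) | bus: BusRdX
[4] P0: load  L0 | P0:S(4), P1:S(4) | bus: BusRd,Flush
[5] P1: store L3 := 49 | P0:I, P1:M(49) | bus: BusRdX
[6] P0: store L4 := 91 | P0:M(91), P1:I | bus: none
[7] P1: store L3 := 55 | P0:I, P1:M(55) | bus: none
[8] P0: load  L0 | P0:S(4), P1:S(4) | bus: none
[9] P1: store L3 := 86 | P0:I, P1:M(86) | bus: none
[10] P1: load  L2 | P0:I, P1:M(41) | bus: none
[11] P0: store L1 := 52 | P0:M(52), P1:I | bus: BusRdX
[12] P1: store L0 := 6 | P0:I, P1:M(6) | bus: BusUpgr
[13] P0: store L3 := 99 | P0:M(99), P1:I | bus: BusRdX,Flush
[14] P1: store L2 := 15 | P0:I, P1:M(15) | bus: none
[15] P0: load  L4 | P0:M(91), P1:I | bus: none
[16] P0: load  L0 | P0:S(6), P1:S(6) | bus: BusRd,Flush
[17] P1: load  L4 | P0:S(91), P1:S(91) | bus: BusRd,Flush
[18] P1: load  L3 | P0:S(99), P1:S(99) | bus: BusRd,Flush
[19] P0: load  L2 | P0:S(15), P1:S(15) | bus: BusRd,Flush
[20] P1: load  L3 | P0:S(99), P1:S(99) | bus: none
[21] P0: store L2 := 72 | P0:M(72), P1:I | bus: BusUpgr
[22] P1: store L2 := 45 | P0:I, P1:M(45) | bus: BusRdX,Flush
[23] P0: store L3 := 69 | P0:M(69), P1:I | bus: BusUpgr
[24] P1: load  L3 | P0:S(69), P1:S(69) | bus: BusRd,Flush
[25] P0: load  L2 | P0:S(45), P1:S(45) | bus: BusRd,Flush
[26] P0: store L0 := 49 | P0:M(49), P1:I | bus: BusUpgr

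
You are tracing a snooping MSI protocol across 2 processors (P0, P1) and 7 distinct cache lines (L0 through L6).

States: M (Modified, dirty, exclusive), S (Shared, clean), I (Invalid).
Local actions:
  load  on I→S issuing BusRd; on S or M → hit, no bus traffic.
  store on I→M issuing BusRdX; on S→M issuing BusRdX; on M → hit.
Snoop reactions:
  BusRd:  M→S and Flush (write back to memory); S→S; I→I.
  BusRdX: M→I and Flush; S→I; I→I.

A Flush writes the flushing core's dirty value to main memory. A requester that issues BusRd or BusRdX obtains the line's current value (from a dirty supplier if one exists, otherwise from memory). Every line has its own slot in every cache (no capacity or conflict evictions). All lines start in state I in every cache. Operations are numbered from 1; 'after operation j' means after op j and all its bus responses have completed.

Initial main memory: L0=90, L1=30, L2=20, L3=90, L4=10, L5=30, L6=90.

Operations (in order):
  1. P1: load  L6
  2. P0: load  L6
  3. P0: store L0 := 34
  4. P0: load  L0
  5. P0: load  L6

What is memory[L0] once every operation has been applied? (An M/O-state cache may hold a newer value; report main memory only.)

memory[L0] = 90

1. P1: load  L6  bus=[BusRd]  L6: P0=I P1=S  mem[L6]=90
2. P0: load  L6  bus=[BusRd]  L6: P0=S P1=S  mem[L6]=90
3. P0: store L0 := 34  bus=[BusRdX]  L0: P0=M P1=I  mem[L0]=90
4. P0: load  L0  bus=[-]  L0: P0=M P1=I  mem[L0]=90
5. P0: load  L6  bus=[-]  L6: P0=S P1=S  mem[L6]=90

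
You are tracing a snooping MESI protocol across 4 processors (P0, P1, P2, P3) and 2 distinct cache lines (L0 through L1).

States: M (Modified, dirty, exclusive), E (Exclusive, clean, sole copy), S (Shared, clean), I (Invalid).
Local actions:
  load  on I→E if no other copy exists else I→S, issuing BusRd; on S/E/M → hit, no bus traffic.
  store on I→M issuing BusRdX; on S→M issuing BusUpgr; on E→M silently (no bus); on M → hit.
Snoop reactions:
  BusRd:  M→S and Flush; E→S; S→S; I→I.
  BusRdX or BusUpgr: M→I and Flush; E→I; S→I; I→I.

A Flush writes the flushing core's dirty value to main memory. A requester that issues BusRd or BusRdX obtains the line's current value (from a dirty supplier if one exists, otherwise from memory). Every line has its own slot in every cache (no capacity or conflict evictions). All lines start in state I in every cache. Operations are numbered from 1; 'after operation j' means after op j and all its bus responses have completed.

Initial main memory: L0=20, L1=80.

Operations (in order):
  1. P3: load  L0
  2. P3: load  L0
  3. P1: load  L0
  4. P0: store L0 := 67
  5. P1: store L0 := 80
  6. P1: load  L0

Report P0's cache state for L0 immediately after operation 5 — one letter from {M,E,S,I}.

step 1: P3: load  L0  ⟶  IIIE  (L0)  txn=BusRd  M[L0]=20
step 2: P3: load  L0  ⟶  IIIE  (L0)  txn=∅  M[L0]=20
step 3: P1: load  L0  ⟶  ISIS  (L0)  txn=BusRd  M[L0]=20
step 4: P0: store L0 := 67  ⟶  MIII  (L0)  txn=BusRdX  M[L0]=20
step 5: P1: store L0 := 80  ⟶  IMII  (L0)  txn=BusRdX+Flush  M[L0]=67
step 6: P1: load  L0  ⟶  IMII  (L0)  txn=∅  M[L0]=67

state = I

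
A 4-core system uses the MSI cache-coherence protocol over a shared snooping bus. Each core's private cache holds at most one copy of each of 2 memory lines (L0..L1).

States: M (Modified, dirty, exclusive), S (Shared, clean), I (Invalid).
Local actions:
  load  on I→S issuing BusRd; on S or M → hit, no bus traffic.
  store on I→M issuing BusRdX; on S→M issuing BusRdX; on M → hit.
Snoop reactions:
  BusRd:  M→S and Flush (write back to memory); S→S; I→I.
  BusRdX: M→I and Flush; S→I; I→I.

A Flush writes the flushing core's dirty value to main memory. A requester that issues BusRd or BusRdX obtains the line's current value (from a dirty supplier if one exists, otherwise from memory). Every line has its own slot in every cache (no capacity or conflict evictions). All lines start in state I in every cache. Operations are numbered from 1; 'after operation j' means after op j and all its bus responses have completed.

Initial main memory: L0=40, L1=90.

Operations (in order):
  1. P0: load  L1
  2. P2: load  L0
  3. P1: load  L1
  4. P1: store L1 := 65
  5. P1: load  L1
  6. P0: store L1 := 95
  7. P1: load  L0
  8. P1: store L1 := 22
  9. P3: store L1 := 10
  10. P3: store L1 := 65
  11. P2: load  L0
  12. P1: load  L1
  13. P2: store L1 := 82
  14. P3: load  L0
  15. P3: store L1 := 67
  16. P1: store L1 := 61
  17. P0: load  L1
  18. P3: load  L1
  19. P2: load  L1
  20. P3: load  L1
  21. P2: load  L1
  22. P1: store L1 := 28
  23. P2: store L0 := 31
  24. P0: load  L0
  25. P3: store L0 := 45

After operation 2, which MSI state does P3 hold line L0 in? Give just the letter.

state = I

[1] P0: load  L1 | P0:S(90), P1:I, P2:I, P3:I | bus: BusRd
[2] P2: load  L0 | P0:I, P1:I, P2:S(40), P3:I | bus: BusRd
[3] P1: load  L1 | P0:S(90), P1:S(90), P2:I, P3:I | bus: BusRd
[4] P1: store L1 := 65 | P0:I, P1:M(65), P2:I, P3:I | bus: BusRdX
[5] P1: load  L1 | P0:I, P1:M(65), P2:I, P3:I | bus: none
[6] P0: store L1 := 95 | P0:M(95), P1:I, P2:I, P3:I | bus: BusRdX,Flush
[7] P1: load  L0 | P0:I, P1:S(40), P2:S(40), P3:I | bus: BusRd
[8] P1: store L1 := 22 | P0:I, P1:M(22), P2:I, P3:I | bus: BusRdX,Flush
[9] P3: store L1 := 10 | P0:I, P1:I, P2:I, P3:M(10) | bus: BusRdX,Flush
[10] P3: store L1 := 65 | P0:I, P1:I, P2:I, P3:M(65) | bus: none
[11] P2: load  L0 | P0:I, P1:S(40), P2:S(40), P3:I | bus: none
[12] P1: load  L1 | P0:I, P1:S(65), P2:I, P3:S(65) | bus: BusRd,Flush
[13] P2: store L1 := 82 | P0:I, P1:I, P2:M(82), P3:I | bus: BusRdX
[14] P3: load  L0 | P0:I, P1:S(40), P2:S(40), P3:S(40) | bus: BusRd
[15] P3: store L1 := 67 | P0:I, P1:I, P2:I, P3:M(67) | bus: BusRdX,Flush
[16] P1: store L1 := 61 | P0:I, P1:M(61), P2:I, P3:I | bus: BusRdX,Flush
[17] P0: load  L1 | P0:S(61), P1:S(61), P2:I, P3:I | bus: BusRd,Flush
[18] P3: load  L1 | P0:S(61), P1:S(61), P2:I, P3:S(61) | bus: BusRd
[19] P2: load  L1 | P0:S(61), P1:S(61), P2:S(61), P3:S(61) | bus: BusRd
[20] P3: load  L1 | P0:S(61), P1:S(61), P2:S(61), P3:S(61) | bus: none
[21] P2: load  L1 | P0:S(61), P1:S(61), P2:S(61), P3:S(61) | bus: none
[22] P1: store L1 := 28 | P0:I, P1:M(28), P2:I, P3:I | bus: BusRdX
[23] P2: store L0 := 31 | P0:I, P1:I, P2:M(31), P3:I | bus: BusRdX
[24] P0: load  L0 | P0:S(31), P1:I, P2:S(31), P3:I | bus: BusRd,Flush
[25] P3: store L0 := 45 | P0:I, P1:I, P2:I, P3:M(45) | bus: BusRdX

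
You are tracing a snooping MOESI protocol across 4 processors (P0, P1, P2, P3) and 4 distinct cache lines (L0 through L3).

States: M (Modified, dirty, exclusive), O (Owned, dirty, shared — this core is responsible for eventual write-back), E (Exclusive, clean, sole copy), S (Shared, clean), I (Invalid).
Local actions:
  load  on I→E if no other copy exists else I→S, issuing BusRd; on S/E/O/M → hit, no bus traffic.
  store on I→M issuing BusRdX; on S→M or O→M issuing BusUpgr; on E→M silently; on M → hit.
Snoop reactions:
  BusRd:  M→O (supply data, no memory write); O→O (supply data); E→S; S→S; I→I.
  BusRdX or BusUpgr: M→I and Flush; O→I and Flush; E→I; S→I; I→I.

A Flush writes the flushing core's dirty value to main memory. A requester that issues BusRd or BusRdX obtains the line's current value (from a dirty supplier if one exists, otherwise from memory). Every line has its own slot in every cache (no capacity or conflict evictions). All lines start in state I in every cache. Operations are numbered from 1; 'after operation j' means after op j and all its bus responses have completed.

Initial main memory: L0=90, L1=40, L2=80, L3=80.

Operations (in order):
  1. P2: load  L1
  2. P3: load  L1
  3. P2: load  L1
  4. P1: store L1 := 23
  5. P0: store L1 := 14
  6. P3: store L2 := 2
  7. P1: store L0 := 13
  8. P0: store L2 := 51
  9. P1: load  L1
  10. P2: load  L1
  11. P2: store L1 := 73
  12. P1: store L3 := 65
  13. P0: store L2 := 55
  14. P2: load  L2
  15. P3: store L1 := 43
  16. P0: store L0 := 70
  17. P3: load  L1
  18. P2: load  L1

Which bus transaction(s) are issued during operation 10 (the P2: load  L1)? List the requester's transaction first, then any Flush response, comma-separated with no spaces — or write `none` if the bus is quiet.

1. P2: load  L1  bus=[BusRd]  L1: P0=I P1=I P2=E P3=I  mem[L1]=40
2. P3: load  L1  bus=[BusRd]  L1: P0=I P1=I P2=S P3=S  mem[L1]=40
3. P2: load  L1  bus=[-]  L1: P0=I P1=I P2=S P3=S  mem[L1]=40
4. P1: store L1 := 23  bus=[BusRdX]  L1: P0=I P1=M P2=I P3=I  mem[L1]=40
5. P0: store L1 := 14  bus=[BusRdX,Flush]  L1: P0=M P1=I P2=I P3=I  mem[L1]=23
6. P3: store L2 := 2  bus=[BusRdX]  L2: P0=I P1=I P2=I P3=M  mem[L2]=80
7. P1: store L0 := 13  bus=[BusRdX]  L0: P0=I P1=M P2=I P3=I  mem[L0]=90
8. P0: store L2 := 51  bus=[BusRdX,Flush]  L2: P0=M P1=I P2=I P3=I  mem[L2]=2
9. P1: load  L1  bus=[BusRd]  L1: P0=O P1=S P2=I P3=I  mem[L1]=23
10. P2: load  L1  bus=[BusRd]  L1: P0=O P1=S P2=S P3=I  mem[L1]=23
11. P2: store L1 := 73  bus=[BusUpgr,Flush]  L1: P0=I P1=I P2=M P3=I  mem[L1]=14
12. P1: store L3 := 65  bus=[BusRdX]  L3: P0=I P1=M P2=I P3=I  mem[L3]=80
13. P0: store L2 := 55  bus=[-]  L2: P0=M P1=I P2=I P3=I  mem[L2]=2
14. P2: load  L2  bus=[BusRd]  L2: P0=O P1=I P2=S P3=I  mem[L2]=2
15. P3: store L1 := 43  bus=[BusRdX,Flush]  L1: P0=I P1=I P2=I P3=M  mem[L1]=73
16. P0: store L0 := 70  bus=[BusRdX,Flush]  L0: P0=M P1=I P2=I P3=I  mem[L0]=13
17. P3: load  L1  bus=[-]  L1: P0=I P1=I P2=I P3=M  mem[L1]=73
18. P2: load  L1  bus=[BusRd]  L1: P0=I P1=I P2=S P3=O  mem[L1]=73

bus = BusRd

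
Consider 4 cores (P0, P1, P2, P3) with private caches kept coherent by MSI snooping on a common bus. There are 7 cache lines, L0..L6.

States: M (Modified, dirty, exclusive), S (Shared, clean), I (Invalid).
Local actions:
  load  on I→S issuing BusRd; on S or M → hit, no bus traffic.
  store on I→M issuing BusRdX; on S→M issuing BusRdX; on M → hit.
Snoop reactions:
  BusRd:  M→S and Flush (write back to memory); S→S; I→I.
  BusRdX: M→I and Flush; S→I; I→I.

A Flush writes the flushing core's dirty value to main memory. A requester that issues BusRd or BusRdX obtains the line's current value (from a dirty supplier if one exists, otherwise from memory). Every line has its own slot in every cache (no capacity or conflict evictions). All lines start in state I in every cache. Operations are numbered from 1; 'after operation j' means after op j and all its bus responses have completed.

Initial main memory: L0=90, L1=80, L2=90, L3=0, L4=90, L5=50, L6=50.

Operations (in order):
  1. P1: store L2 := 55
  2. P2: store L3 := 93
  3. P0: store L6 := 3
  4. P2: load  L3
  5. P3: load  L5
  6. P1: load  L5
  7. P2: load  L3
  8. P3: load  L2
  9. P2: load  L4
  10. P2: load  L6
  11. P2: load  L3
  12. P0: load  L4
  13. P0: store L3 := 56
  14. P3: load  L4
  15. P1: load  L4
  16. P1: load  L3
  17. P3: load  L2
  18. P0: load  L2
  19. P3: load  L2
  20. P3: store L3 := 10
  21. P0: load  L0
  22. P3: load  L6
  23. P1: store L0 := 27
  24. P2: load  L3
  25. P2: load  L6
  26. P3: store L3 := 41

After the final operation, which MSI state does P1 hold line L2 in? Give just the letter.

state = S

[1] P1: store L2 := 55 | P0:I, P1:M(55), P2:I, P3:I | bus: BusRdX
[2] P2: store L3 := 93 | P0:I, P1:I, P2:M(93), P3:I | bus: BusRdX
[3] P0: store L6 := 3 | P0:M(3), P1:I, P2:I, P3:I | bus: BusRdX
[4] P2: load  L3 | P0:I, P1:I, P2:M(93), P3:I | bus: none
[5] P3: load  L5 | P0:I, P1:I, P2:I, P3:S(50) | bus: BusRd
[6] P1: load  L5 | P0:I, P1:S(50), P2:I, P3:S(50) | bus: BusRd
[7] P2: load  L3 | P0:I, P1:I, P2:M(93), P3:I | bus: none
[8] P3: load  L2 | P0:I, P1:S(55), P2:I, P3:S(55) | bus: BusRd,Flush
[9] P2: load  L4 | P0:I, P1:I, P2:S(90), P3:I | bus: BusRd
[10] P2: load  L6 | P0:S(3), P1:I, P2:S(3), P3:I | bus: BusRd,Flush
[11] P2: load  L3 | P0:I, P1:I, P2:M(93), P3:I | bus: none
[12] P0: load  L4 | P0:S(90), P1:I, P2:S(90), P3:I | bus: BusRd
[13] P0: store L3 := 56 | P0:M(56), P1:I, P2:I, P3:I | bus: BusRdX,Flush
[14] P3: load  L4 | P0:S(90), P1:I, P2:S(90), P3:S(90) | bus: BusRd
[15] P1: load  L4 | P0:S(90), P1:S(90), P2:S(90), P3:S(90) | bus: BusRd
[16] P1: load  L3 | P0:S(56), P1:S(56), P2:I, P3:I | bus: BusRd,Flush
[17] P3: load  L2 | P0:I, P1:S(55), P2:I, P3:S(55) | bus: none
[18] P0: load  L2 | P0:S(55), P1:S(55), P2:I, P3:S(55) | bus: BusRd
[19] P3: load  L2 | P0:S(55), P1:S(55), P2:I, P3:S(55) | bus: none
[20] P3: store L3 := 10 | P0:I, P1:I, P2:I, P3:M(10) | bus: BusRdX
[21] P0: load  L0 | P0:S(90), P1:I, P2:I, P3:I | bus: BusRd
[22] P3: load  L6 | P0:S(3), P1:I, P2:S(3), P3:S(3) | bus: BusRd
[23] P1: store L0 := 27 | P0:I, P1:M(27), P2:I, P3:I | bus: BusRdX
[24] P2: load  L3 | P0:I, P1:I, P2:S(10), P3:S(10) | bus: BusRd,Flush
[25] P2: load  L6 | P0:S(3), P1:I, P2:S(3), P3:S(3) | bus: none
[26] P3: store L3 := 41 | P0:I, P1:I, P2:I, P3:M(41) | bus: BusRdX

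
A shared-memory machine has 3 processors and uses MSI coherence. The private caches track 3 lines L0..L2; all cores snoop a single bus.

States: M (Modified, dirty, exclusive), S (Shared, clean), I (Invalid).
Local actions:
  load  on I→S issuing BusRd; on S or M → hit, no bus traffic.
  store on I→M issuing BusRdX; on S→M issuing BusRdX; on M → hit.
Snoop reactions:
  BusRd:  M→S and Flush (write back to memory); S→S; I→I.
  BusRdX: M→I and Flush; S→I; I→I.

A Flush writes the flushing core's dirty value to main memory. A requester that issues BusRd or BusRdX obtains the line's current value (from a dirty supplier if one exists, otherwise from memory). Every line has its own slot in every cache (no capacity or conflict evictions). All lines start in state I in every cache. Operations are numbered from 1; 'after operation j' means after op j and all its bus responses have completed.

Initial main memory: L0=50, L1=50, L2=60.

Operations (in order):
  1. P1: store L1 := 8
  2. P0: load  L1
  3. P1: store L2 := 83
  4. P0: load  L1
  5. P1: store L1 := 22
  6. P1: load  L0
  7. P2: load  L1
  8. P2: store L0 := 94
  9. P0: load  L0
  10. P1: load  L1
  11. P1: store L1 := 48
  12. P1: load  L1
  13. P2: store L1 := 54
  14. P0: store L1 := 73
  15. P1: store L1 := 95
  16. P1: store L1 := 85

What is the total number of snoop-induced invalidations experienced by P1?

1. P1: store L1 := 8  bus=[BusRdX]  L1: P0=I P1=M P2=I  mem[L1]=50
2. P0: load  L1  bus=[BusRd,Flush]  L1: P0=S P1=S P2=I  mem[L1]=8
3. P1: store L2 := 83  bus=[BusRdX]  L2: P0=I P1=M P2=I  mem[L2]=60
4. P0: load  L1  bus=[-]  L1: P0=S P1=S P2=I  mem[L1]=8
5. P1: store L1 := 22  bus=[BusRdX]  L1: P0=I P1=M P2=I  mem[L1]=8
6. P1: load  L0  bus=[BusRd]  L0: P0=I P1=S P2=I  mem[L0]=50
7. P2: load  L1  bus=[BusRd,Flush]  L1: P0=I P1=S P2=S  mem[L1]=22
8. P2: store L0 := 94  bus=[BusRdX]  L0: P0=I P1=I P2=M  mem[L0]=50
9. P0: load  L0  bus=[BusRd,Flush]  L0: P0=S P1=I P2=S  mem[L0]=94
10. P1: load  L1  bus=[-]  L1: P0=I P1=S P2=S  mem[L1]=22
11. P1: store L1 := 48  bus=[BusRdX]  L1: P0=I P1=M P2=I  mem[L1]=22
12. P1: load  L1  bus=[-]  L1: P0=I P1=M P2=I  mem[L1]=22
13. P2: store L1 := 54  bus=[BusRdX,Flush]  L1: P0=I P1=I P2=M  mem[L1]=48
14. P0: store L1 := 73  bus=[BusRdX,Flush]  L1: P0=M P1=I P2=I  mem[L1]=54
15. P1: store L1 := 95  bus=[BusRdX,Flush]  L1: P0=I P1=M P2=I  mem[L1]=73
16. P1: store L1 := 85  bus=[-]  L1: P0=I P1=M P2=I  mem[L1]=73

invalidations = 2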